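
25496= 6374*4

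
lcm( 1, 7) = 7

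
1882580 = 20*94129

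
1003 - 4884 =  - 3881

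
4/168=1/42= 0.02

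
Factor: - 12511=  - 12511^1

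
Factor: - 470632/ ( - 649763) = 2^3*89^1*983^ ( - 1) = 712/983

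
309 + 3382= 3691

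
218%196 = 22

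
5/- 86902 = - 1 + 86897/86902 =- 0.00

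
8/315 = 8/315  =  0.03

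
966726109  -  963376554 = 3349555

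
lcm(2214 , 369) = 2214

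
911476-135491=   775985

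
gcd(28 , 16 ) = 4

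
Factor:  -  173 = - 173^1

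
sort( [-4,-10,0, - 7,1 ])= [ - 10,-7, - 4, 0,1 ]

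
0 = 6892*0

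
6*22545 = 135270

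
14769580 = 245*60284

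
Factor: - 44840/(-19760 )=2^ ( - 1 )*13^( - 1) * 59^1 = 59/26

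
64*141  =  9024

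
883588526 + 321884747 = 1205473273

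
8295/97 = 8295/97= 85.52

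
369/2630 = 369/2630 = 0.14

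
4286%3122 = 1164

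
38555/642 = 60 + 35/642 = 60.05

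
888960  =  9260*96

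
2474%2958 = 2474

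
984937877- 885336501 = 99601376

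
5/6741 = 5/6741 = 0.00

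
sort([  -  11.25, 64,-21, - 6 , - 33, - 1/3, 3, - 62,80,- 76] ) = [ - 76, -62, - 33, - 21 , - 11.25, -6, - 1/3, 3, 64, 80] 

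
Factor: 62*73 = 2^1 * 31^1 * 73^1 = 4526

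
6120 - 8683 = -2563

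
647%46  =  3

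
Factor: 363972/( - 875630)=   -  2^1*3^1*  5^( -1)*619^1*1787^( - 1 ) = - 3714/8935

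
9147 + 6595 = 15742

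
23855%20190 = 3665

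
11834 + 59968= 71802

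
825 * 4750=3918750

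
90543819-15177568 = 75366251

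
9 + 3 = 12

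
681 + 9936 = 10617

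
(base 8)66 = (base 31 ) 1n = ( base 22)2a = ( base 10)54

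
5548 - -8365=13913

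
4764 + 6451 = 11215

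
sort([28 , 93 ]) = [ 28,  93 ] 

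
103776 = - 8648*(- 12)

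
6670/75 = 1334/15 =88.93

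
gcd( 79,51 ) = 1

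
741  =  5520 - 4779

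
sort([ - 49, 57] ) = [ - 49,57 ] 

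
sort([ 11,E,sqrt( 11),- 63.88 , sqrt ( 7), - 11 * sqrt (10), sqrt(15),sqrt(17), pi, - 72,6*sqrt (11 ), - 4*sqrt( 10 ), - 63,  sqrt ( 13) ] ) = [-72, - 63.88, - 63 , -11*sqrt(10), - 4*sqrt( 10), sqrt(7),E, pi, sqrt( 11), sqrt (13),  sqrt(15), sqrt( 17), 11 , 6*sqrt( 11) ]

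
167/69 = 2 + 29/69 = 2.42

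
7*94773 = 663411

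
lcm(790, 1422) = 7110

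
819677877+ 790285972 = 1609963849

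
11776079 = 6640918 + 5135161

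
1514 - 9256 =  - 7742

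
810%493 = 317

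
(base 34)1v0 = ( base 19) 626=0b100010100010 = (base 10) 2210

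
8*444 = 3552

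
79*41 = 3239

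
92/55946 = 46/27973 = 0.00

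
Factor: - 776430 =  - 2^1*3^2*5^1*8627^1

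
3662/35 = 104 + 22/35 =104.63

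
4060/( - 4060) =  - 1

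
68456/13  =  68456/13 =5265.85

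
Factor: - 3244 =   -  2^2 * 811^1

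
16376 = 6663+9713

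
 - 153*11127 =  - 1702431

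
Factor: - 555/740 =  - 2^ ( - 2)* 3^1 =- 3/4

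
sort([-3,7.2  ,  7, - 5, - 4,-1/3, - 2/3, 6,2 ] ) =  [-5,-4,  -  3, - 2/3,-1/3, 2,6,7,7.2]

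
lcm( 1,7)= 7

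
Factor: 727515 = 3^3*5^1* 17^1 * 317^1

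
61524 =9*6836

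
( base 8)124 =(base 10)84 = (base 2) 1010100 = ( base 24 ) 3C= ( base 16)54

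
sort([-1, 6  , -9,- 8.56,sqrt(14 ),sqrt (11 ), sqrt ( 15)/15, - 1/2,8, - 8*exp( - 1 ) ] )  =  [ - 9, - 8.56, - 8*exp (  -  1), - 1,- 1/2,  sqrt( 15)/15, sqrt(11),sqrt(14),6, 8]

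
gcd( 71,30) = 1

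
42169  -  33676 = 8493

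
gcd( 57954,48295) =9659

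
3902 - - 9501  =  13403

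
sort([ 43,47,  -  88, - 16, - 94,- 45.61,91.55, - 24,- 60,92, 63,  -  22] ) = [-94,-88,-60,  -  45.61,-24,-22,- 16, 43, 47,63, 91.55,92] 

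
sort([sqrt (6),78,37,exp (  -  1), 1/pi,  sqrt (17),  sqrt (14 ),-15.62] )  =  [ - 15.62, 1/pi, exp(-1),  sqrt (6), sqrt( 14),  sqrt ( 17), 37,78] 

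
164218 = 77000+87218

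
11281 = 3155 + 8126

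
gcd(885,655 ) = 5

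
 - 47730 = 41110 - 88840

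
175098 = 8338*21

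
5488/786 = 2744/393=6.98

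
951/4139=951/4139 = 0.23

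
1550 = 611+939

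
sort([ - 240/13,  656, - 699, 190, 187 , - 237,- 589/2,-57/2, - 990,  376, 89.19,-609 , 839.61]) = [  -  990, - 699, - 609,  -  589/2,- 237 ,  -  57/2,  -  240/13, 89.19, 187, 190, 376, 656,839.61]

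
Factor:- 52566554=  - 2^1*43^1*71^1*8609^1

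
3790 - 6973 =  - 3183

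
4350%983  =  418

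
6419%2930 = 559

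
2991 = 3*997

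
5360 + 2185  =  7545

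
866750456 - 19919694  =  846830762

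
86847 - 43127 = 43720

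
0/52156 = 0=0.00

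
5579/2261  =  2+151/323 = 2.47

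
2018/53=2018/53 = 38.08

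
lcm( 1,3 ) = 3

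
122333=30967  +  91366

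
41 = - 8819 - - 8860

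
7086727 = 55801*127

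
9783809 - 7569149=2214660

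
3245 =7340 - 4095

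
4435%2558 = 1877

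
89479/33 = 2711 + 16/33 =2711.48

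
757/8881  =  757/8881 = 0.09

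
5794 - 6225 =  - 431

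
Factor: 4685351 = 11^1* 157^1*2713^1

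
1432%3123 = 1432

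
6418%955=688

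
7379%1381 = 474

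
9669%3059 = 492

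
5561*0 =0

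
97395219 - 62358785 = 35036434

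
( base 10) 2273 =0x8e1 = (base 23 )46j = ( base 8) 4341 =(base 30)2fn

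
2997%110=27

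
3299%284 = 175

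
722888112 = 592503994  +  130384118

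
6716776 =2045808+4670968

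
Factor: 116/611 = 2^2*13^ (-1 )*29^1 * 47^( - 1)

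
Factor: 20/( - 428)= - 5^1*107^( - 1) = -  5/107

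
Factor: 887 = 887^1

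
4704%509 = 123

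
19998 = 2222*9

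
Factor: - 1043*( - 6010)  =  6268430 = 2^1*5^1*7^1*149^1 * 601^1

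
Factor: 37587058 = 2^1 * 18793529^1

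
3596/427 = 8 + 180/427  =  8.42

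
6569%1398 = 977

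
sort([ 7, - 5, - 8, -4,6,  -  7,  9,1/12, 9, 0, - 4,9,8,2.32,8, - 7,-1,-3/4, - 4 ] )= [ - 8, - 7, - 7, - 5,-4, - 4, - 4,- 1,- 3/4,0, 1/12,2.32,6, 7,  8,8, 9,9, 9 ]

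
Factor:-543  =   - 3^1*181^1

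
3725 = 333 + 3392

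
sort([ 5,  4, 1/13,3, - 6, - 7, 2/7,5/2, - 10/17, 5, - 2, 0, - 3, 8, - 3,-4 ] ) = [-7 , - 6, - 4,-3,-3,-2, - 10/17  ,  0,1/13,2/7 , 5/2,  3, 4 , 5,  5, 8]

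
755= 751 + 4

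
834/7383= 278/2461=0.11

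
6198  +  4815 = 11013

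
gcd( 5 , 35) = 5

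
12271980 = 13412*915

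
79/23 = 79/23 = 3.43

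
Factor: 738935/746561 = 5^1* 147787^1*746561^( - 1 ) 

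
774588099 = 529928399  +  244659700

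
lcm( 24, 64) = 192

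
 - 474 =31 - 505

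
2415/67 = 36 + 3/67 = 36.04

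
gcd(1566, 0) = 1566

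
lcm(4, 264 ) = 264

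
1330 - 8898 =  -7568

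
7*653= 4571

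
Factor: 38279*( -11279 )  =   - 431748841 = - 101^1 * 379^1*11279^1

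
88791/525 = 29597/175 =169.13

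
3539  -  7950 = -4411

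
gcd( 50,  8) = 2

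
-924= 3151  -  4075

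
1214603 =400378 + 814225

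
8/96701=8/96701 = 0.00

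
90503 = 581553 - 491050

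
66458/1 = 66458 = 66458.00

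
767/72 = 767/72 =10.65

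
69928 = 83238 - 13310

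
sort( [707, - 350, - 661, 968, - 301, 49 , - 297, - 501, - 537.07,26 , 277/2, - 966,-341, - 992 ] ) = [  -  992,  -  966, - 661, - 537.07,  -  501, - 350,  -  341, - 301, - 297, 26,49,  277/2, 707,968]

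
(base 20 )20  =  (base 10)40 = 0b101000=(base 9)44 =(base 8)50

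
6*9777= 58662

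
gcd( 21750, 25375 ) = 3625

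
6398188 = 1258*5086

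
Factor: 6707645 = 5^1*7^1*83^1*2309^1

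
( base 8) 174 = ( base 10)124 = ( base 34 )3m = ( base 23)59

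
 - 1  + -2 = -3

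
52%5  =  2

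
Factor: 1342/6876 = 671/3438 = 2^( - 1)*3^( - 2)*11^1*61^1*191^( - 1 ) 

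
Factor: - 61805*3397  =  -5^1 * 43^1*47^1*79^1*263^1 = - 209951585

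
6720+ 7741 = 14461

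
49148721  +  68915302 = 118064023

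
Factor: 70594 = 2^1*47^1*751^1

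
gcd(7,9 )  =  1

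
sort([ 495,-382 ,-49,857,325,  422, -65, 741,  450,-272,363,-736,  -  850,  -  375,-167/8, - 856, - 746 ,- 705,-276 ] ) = [-856, - 850, - 746, - 736, - 705,-382, - 375,  -  276, - 272,-65,-49,-167/8 , 325,  363, 422, 450,495, 741,  857 ]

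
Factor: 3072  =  2^10*3^1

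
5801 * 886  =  5139686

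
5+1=6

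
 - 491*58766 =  - 28854106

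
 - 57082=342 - 57424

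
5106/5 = 1021 +1/5 = 1021.20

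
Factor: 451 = 11^1 * 41^1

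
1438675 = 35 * 41105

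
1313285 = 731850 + 581435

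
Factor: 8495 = 5^1 * 1699^1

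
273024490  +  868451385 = 1141475875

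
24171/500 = 48+ 171/500 = 48.34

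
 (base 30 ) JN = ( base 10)593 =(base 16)251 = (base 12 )415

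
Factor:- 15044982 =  - 2^1*3^1*31^1*47^1 * 1721^1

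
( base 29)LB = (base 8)1154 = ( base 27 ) MQ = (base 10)620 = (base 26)nm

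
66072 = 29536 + 36536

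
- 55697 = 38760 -94457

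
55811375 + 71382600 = 127193975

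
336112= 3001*112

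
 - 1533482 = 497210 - 2030692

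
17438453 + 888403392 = 905841845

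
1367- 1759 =-392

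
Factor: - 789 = - 3^1*263^1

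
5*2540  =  12700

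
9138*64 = 584832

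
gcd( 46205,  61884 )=1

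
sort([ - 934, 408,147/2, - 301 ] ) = [- 934,-301, 147/2,408 ] 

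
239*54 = 12906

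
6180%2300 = 1580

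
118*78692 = 9285656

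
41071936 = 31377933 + 9694003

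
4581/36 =127+1/4 =127.25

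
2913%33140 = 2913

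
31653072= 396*79932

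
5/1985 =1/397 = 0.00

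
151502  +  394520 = 546022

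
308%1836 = 308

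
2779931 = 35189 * 79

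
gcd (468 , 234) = 234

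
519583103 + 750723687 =1270306790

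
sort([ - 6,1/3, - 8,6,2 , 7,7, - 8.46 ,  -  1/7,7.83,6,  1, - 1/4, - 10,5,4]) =[ - 10, - 8.46, - 8, - 6, - 1/4, - 1/7,1/3,1, 2, 4, 5, 6,6,  7,7,  7.83]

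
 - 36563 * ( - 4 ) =146252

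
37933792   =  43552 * 871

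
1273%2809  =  1273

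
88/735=88/735 = 0.12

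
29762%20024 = 9738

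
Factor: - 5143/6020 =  - 2^( - 2)*5^(  -  1 )*7^( -1)*37^1*43^( - 1 )*139^1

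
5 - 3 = 2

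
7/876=7/876 = 0.01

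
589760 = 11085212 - 10495452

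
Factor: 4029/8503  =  3^1*11^( - 1 )*17^1*79^1* 773^( - 1 ) 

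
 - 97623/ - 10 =97623/10 = 9762.30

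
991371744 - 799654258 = 191717486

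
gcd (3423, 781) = 1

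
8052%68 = 28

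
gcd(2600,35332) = 4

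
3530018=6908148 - 3378130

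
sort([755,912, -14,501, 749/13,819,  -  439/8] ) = [  -  439/8, - 14,749/13, 501,755, 819,912 ] 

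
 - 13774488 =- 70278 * 196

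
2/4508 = 1/2254  =  0.00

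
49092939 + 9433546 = 58526485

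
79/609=79/609  =  0.13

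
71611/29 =71611/29 = 2469.34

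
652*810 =528120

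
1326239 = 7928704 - 6602465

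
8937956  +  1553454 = 10491410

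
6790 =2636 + 4154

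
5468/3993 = 5468/3993=1.37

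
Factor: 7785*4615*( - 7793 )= - 3^2*5^2*13^1*71^1* 173^1*7793^1 = - 279985150575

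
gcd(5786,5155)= 1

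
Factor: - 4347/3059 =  - 3^3*19^( - 1)=- 27/19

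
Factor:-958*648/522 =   -  34488/29 = -2^3*3^2 * 29^( - 1 ) * 479^1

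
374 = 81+293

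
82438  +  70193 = 152631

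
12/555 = 4/185 = 0.02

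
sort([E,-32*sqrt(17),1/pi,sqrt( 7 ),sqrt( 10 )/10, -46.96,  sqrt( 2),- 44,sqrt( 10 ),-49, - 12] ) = [ - 32 * sqrt(17), - 49,-46.96, -44,-12 , sqrt( 10)/10,1/pi,  sqrt( 2), sqrt (7 ),E,sqrt( 10) ]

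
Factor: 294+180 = 2^1*3^1*79^1 = 474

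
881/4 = 881/4 =220.25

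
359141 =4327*83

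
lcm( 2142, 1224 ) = 8568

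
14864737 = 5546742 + 9317995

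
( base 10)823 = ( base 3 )1010111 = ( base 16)337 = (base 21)1I4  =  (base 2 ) 1100110111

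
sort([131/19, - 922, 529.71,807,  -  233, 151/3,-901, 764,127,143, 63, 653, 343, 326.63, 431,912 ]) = [ - 922, - 901, - 233, 131/19, 151/3, 63, 127,143, 326.63, 343, 431, 529.71, 653, 764, 807, 912 ]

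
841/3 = 841/3   =  280.33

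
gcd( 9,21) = 3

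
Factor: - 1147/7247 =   -  31^1 *37^1*7247^( - 1) 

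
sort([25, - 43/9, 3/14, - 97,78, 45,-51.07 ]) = [ - 97, - 51.07, - 43/9, 3/14,  25,45, 78]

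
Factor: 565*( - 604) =-2^2 * 5^1 * 113^1*151^1= - 341260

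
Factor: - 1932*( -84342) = 2^3*3^2 *7^1 * 23^1  *  14057^1 = 162948744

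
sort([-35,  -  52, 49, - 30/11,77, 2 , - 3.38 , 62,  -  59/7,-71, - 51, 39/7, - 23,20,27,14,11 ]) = [ - 71, - 52,- 51, - 35, - 23 , - 59/7, - 3.38 , - 30/11,2,39/7,11,14, 20,27 , 49,62,  77] 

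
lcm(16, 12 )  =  48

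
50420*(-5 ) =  - 252100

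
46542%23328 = 23214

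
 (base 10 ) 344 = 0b101011000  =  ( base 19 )I2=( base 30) BE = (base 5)2334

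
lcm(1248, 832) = 2496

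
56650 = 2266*25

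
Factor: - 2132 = - 2^2*13^1*41^1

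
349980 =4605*76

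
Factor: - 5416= -2^3*677^1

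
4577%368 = 161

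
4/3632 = 1/908 = 0.00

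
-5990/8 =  - 2995/4 = - 748.75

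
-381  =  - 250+  -  131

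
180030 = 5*36006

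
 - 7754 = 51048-58802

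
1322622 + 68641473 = 69964095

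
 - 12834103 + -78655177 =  - 91489280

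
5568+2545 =8113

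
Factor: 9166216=2^3*139^1*8243^1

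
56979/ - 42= - 18993/14 =- 1356.64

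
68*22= 1496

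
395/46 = 395/46 = 8.59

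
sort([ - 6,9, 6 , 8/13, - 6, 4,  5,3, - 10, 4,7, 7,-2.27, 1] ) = [-10, - 6, - 6, - 2.27,  8/13, 1, 3,4, 4 , 5, 6 , 7, 7, 9] 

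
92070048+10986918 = 103056966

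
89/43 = 89/43= 2.07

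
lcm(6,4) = 12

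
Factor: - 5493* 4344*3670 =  - 2^4* 3^2*5^1*181^1  *  367^1*1831^1 =-  87572042640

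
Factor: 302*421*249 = 2^1*3^1*83^1*151^1 * 421^1 = 31658358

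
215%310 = 215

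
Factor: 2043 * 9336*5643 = 107631467064 = 2^3 * 3^6 * 11^1 * 19^1*227^1 * 389^1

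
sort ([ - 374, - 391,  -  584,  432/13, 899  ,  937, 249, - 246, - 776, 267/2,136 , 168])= [-776, - 584, - 391 , - 374, - 246, 432/13 , 267/2, 136, 168,  249,  899, 937 ] 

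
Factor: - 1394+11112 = 9718 = 2^1 * 43^1*113^1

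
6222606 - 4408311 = 1814295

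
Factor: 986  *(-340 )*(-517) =2^3*5^1 * 11^1*17^2*29^1* 47^1   =  173319080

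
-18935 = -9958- 8977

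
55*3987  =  219285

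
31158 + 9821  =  40979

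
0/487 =0 = 0.00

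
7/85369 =7/85369 =0.00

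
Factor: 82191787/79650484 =2^( - 2)*17^1*499^1*9689^1 * 19912621^( - 1)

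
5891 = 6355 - 464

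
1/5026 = 1/5026 = 0.00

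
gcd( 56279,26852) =1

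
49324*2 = 98648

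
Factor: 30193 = 109^1*277^1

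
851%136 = 35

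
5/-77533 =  - 1 + 77528/77533=- 0.00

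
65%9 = 2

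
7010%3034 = 942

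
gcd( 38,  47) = 1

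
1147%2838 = 1147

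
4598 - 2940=1658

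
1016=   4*254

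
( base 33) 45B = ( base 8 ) 10664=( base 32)4dk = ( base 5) 121112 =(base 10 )4532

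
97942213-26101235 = 71840978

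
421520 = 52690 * 8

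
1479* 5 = 7395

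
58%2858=58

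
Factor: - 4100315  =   - 5^1*17^1*48239^1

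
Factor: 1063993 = 7^1*97^1*1567^1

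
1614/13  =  1614/13= 124.15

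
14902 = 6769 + 8133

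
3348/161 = 20 + 128/161=20.80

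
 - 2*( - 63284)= 126568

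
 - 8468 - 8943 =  - 17411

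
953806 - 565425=388381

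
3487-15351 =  - 11864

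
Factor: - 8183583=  - 3^2*909287^1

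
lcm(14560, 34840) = 975520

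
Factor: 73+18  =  7^1*13^1 = 91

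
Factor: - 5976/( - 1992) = 3 = 3^1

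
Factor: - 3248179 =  - 11^1 * 71^1*4159^1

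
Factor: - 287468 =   -  2^2 * 71867^1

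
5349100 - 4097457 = 1251643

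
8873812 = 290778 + 8583034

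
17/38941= 17/38941 = 0.00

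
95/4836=95/4836 = 0.02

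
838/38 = 22 +1/19=22.05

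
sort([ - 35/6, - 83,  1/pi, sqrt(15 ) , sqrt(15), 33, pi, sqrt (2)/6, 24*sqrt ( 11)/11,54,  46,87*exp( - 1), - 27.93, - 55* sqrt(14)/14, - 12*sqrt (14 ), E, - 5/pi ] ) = [- 83, - 12*sqrt(14 ) , - 27.93, -55* sqrt( 14) /14,-35/6 ,-5/pi, sqrt( 2)/6, 1/pi, E,pi, sqrt(15 ), sqrt(15 ), 24*sqrt(11)/11,87*exp( - 1 ),33, 46, 54]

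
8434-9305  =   - 871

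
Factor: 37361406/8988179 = 2^1*3^1*2591^(-1)*3469^( - 1 )*6226901^1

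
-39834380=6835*(-5828) 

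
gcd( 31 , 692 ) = 1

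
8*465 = 3720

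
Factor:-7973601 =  - 3^1 * 2657867^1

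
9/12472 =9/12472 = 0.00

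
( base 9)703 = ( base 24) NI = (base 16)23a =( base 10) 570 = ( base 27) L3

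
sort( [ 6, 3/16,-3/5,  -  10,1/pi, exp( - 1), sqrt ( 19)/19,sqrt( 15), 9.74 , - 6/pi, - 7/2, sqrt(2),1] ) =[ - 10, - 7/2,-6/pi, - 3/5, 3/16,sqrt(19 ) /19, 1/pi, exp(-1 ),  1,sqrt ( 2), sqrt( 15),6,  9.74 ] 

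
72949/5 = 14589+4/5=14589.80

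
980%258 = 206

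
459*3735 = 1714365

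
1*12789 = 12789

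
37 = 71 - 34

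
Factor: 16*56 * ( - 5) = -2^7 * 5^1*7^1 =- 4480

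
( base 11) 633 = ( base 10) 762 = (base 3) 1001020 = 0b1011111010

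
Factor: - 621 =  - 3^3  *  23^1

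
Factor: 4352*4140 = 2^10 * 3^2*5^1*17^1*23^1 =18017280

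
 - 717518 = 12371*( - 58)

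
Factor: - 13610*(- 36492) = 2^3* 3^1*5^1*1361^1*3041^1 = 496656120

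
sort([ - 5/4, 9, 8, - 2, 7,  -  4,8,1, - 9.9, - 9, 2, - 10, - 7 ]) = [ - 10, - 9.9,  -  9, - 7, - 4 ,-2, - 5/4,1, 2, 7,8,  8, 9] 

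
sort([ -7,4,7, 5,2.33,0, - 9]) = [-9, -7, 0,  2.33, 4, 5,7] 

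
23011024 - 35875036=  - 12864012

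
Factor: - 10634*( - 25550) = 2^2*5^2*7^1*13^1*73^1*409^1 = 271698700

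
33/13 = 33/13 = 2.54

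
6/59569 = 6/59569 = 0.00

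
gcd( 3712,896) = 128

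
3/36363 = 1/12121 = 0.00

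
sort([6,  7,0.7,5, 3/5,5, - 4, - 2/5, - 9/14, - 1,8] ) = [ - 4, - 1, - 9/14  ,-2/5,3/5, 0.7 , 5, 5, 6, 7,8] 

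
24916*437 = 10888292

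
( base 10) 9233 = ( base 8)22021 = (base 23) haa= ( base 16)2411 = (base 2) 10010000010001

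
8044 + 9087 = 17131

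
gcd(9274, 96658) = 2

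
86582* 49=4242518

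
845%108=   89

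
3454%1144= 22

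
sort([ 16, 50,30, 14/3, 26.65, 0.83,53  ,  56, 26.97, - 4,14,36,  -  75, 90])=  [ - 75 ,- 4,0.83,14/3 , 14,16,26.65,26.97,30,36,50, 53,  56, 90 ]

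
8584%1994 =608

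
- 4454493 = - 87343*51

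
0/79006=0 = 0.00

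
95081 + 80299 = 175380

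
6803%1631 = 279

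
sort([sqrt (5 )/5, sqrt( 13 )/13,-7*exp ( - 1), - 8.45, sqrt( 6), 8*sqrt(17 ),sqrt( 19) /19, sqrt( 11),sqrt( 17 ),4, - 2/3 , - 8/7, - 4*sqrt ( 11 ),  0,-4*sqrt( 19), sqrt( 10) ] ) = [-4 * sqrt (19 ), - 4*sqrt(11 ) , - 8.45, - 7*exp( - 1 ), - 8/7, - 2/3, 0,sqrt( 19 )/19, sqrt(13 ) /13, sqrt(5 ) /5,sqrt( 6 ), sqrt(10 ),sqrt (11),4, sqrt( 17) , 8*sqrt(17 )]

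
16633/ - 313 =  - 54 + 269/313 = - 53.14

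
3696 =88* 42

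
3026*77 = 233002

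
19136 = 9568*2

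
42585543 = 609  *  69927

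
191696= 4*47924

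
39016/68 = 9754/17 = 573.76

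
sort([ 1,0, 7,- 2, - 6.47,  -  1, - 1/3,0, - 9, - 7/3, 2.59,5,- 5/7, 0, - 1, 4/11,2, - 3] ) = [ - 9, - 6.47, - 3, - 7/3, - 2, - 1 , - 1,  -  5/7,-1/3,0, 0, 0, 4/11,1,2,2.59, 5, 7] 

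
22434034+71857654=94291688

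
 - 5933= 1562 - 7495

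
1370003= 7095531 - 5725528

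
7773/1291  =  6 + 27/1291 = 6.02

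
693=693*1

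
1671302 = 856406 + 814896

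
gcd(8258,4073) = 1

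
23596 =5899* 4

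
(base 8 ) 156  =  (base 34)38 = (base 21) 55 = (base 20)5a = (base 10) 110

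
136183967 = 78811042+57372925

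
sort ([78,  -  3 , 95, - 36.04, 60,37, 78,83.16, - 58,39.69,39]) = [ - 58, - 36.04 , - 3, 37,39 , 39.69,60,78, 78,83.16,95 ] 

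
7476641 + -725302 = 6751339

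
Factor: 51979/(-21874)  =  -2^(-1)*59^1*881^1* 10937^(- 1 )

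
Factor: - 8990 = - 2^1 * 5^1*29^1*31^1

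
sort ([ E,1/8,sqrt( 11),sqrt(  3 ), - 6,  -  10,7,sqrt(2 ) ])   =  [ - 10,-6 , 1/8, sqrt(2),sqrt ( 3),E, sqrt(11),7]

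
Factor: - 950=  - 2^1*5^2 * 19^1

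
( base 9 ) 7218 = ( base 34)4JC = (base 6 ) 40242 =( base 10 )5282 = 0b1010010100010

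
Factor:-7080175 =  - 5^2*283207^1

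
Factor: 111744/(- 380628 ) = - 2^5 * 109^(  -  1)=-32/109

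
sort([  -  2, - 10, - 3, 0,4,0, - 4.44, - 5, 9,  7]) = [ - 10,- 5, - 4.44, - 3, - 2,0, 0,4 , 7,9]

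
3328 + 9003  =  12331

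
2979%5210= 2979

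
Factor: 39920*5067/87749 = 2^4 * 3^2*5^1* 47^( - 1) * 499^1*563^1*1867^( - 1 )=202274640/87749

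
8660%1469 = 1315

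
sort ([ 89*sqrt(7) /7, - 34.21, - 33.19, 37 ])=[ - 34.21, - 33.19, 89*sqrt( 7 ) /7, 37 ]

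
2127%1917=210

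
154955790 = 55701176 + 99254614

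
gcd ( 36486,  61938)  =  18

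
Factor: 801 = 3^2*89^1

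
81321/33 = 2464 + 3/11 = 2464.27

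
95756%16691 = 12301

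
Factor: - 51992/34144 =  - 67/44 = - 2^( - 2)*11^( - 1)  *67^1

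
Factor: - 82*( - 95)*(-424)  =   - 2^4 * 5^1*19^1*41^1*53^1 = - 3302960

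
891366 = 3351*266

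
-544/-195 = 2+154/195 = 2.79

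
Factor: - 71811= -3^2*79^1*101^1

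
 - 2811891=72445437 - 75257328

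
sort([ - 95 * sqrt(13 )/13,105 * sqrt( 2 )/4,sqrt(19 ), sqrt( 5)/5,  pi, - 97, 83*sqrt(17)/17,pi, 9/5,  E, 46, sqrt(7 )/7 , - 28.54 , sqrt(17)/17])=[ - 97, - 28.54, - 95*sqrt( 13 )/13, sqrt( 17)/17,  sqrt( 7 ) /7, sqrt ( 5 ) /5,  9/5,E,pi,pi, sqrt(19), 83*sqrt(17 ) /17, 105 * sqrt( 2 )/4,46]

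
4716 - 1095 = 3621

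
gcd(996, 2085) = 3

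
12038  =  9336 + 2702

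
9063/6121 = 1 + 2942/6121 = 1.48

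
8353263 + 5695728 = 14048991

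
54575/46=1186 + 19/46 = 1186.41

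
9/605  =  9/605 = 0.01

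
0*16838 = 0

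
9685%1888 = 245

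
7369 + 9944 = 17313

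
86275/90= 958  +  11/18 =958.61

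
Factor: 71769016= 2^3*11^1*23^1*59^1*601^1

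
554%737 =554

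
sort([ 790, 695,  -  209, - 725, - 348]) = [ - 725, - 348, - 209,695,790 ] 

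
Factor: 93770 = 2^1*5^1*9377^1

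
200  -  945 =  - 745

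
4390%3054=1336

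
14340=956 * 15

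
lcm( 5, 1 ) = 5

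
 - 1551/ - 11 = 141/1= 141.00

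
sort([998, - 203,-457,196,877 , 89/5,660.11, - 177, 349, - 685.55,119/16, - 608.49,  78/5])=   [ - 685.55,  -  608.49, - 457, - 203, - 177,119/16, 78/5,89/5,196 , 349 , 660.11,877 , 998]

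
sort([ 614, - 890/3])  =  [ - 890/3,614]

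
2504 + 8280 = 10784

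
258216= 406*636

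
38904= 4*9726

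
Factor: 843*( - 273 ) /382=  - 2^ ( - 1)*3^2*7^1*13^1*191^( - 1)*281^1 = - 230139/382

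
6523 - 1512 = 5011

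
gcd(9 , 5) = 1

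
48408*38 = 1839504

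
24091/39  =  24091/39=617.72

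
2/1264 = 1/632 = 0.00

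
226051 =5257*43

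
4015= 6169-2154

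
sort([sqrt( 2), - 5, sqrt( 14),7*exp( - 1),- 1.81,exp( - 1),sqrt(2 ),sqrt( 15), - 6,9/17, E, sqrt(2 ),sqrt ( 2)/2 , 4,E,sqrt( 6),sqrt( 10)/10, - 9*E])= [ - 9*E,  -  6, - 5, - 1.81,sqrt( 10) /10,exp(-1),9/17,sqrt( 2)/2,sqrt( 2),sqrt( 2),sqrt( 2 ), sqrt( 6 ) , 7*exp( - 1),  E,E , sqrt(14 ),  sqrt(15 ),4]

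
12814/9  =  12814/9 = 1423.78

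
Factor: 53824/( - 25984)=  - 29/14 = - 2^( - 1)*7^( - 1)*29^1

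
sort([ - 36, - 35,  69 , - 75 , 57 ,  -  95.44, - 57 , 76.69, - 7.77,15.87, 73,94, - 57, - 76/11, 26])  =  [ - 95.44, - 75, - 57, - 57,  -  36,  -  35,  -  7.77, - 76/11 , 15.87, 26 , 57, 69 , 73, 76.69  ,  94 ] 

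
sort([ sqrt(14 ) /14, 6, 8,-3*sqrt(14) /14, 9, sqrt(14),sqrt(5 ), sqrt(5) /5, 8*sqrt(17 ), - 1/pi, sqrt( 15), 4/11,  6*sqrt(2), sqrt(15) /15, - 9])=[ - 9, - 3 * sqrt(14)/14, - 1/pi, sqrt( 15) /15, sqrt(14)/14, 4/11, sqrt( 5 )/5 , sqrt(5) , sqrt( 14),sqrt(15), 6, 8 , 6*sqrt(2), 9,8*sqrt(17) ] 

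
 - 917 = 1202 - 2119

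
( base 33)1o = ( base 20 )2h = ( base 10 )57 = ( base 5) 212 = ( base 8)71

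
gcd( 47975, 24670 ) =5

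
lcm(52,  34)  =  884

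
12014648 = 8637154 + 3377494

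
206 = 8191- 7985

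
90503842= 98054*923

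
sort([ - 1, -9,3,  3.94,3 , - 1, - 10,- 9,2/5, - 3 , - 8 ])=[ - 10 , - 9, - 9, - 8, - 3, - 1,- 1,2/5,3 , 3,3.94] 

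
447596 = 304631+142965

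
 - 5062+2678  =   - 2384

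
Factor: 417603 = 3^1*139201^1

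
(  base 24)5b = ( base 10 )131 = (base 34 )3T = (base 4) 2003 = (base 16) 83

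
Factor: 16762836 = 2^2*3^1*1396903^1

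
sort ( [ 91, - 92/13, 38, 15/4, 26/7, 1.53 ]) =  [  -  92/13, 1.53, 26/7, 15/4,38, 91]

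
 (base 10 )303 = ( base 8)457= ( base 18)gf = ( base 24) cf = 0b100101111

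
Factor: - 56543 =  -  56543^1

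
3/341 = 3/341 = 0.01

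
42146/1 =42146 = 42146.00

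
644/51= 12 + 32/51 = 12.63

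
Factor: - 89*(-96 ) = 2^5*3^1*89^1=8544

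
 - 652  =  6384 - 7036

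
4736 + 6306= 11042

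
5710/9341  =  5710/9341= 0.61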